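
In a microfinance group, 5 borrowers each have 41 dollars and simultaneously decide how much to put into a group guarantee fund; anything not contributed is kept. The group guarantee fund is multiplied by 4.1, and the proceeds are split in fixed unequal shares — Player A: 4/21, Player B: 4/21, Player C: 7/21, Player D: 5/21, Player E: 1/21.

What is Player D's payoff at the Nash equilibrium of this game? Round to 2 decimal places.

Player j's private return per contributed unit is 4.1 × (j's share). Contributing is weakly dominant for j when that share is at least 1/4.1 = 0.2439, and contributing 0 is dominant otherwise.
Only Player C (7/21) clears that bar, contributing 41; the remaining 4 contribute 0. Total contributed: 41.
Player D keeps 41 and receives 4.1 × 41 × 5/21 = 40.02 from the group guarantee fund, for a payoff of 81.02.

81.02 dollars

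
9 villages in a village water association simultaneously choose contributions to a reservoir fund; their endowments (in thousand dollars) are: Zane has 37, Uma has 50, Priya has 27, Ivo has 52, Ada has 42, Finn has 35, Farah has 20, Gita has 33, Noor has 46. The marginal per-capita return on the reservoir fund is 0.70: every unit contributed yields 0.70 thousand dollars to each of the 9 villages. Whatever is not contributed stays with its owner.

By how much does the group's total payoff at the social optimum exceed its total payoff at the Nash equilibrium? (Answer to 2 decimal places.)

1812.60 thousand dollars

The private return per contributed unit is 0.70 < 1 for everyone, so the Nash equilibrium is zero contribution and the group total is Σ E_j = 37 + 50 + 27 + 52 + 42 + 35 + 20 + 33 + 46 = 342.
Each contributed unit returns 6.300 to the group, so the social optimum is full contribution by everyone: group total = 6.300 × 342 = 2154.60.
Efficiency loss = (6.300 − 1) × 342 = 1812.60.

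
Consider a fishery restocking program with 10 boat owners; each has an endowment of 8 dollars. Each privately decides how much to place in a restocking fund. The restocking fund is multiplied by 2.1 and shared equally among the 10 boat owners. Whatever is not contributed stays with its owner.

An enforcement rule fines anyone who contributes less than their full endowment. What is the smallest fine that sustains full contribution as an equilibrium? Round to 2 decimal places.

6.32 dollars

Given the others contribute fully, the best deviation is to contribute 0 (any partial contribution still incurs the fine and gives up units whose private return 0.2100 is below 1).
Deviating from 8 to 0 saves 8 dollars but forfeits the deviator's share of the drop in the restocking fund: 2.1/10 × 8 = 1.68.
So the deviation gain is 8 − 1.68 = 6.32, and the fine must be at least 6.32 dollars to wipe it out.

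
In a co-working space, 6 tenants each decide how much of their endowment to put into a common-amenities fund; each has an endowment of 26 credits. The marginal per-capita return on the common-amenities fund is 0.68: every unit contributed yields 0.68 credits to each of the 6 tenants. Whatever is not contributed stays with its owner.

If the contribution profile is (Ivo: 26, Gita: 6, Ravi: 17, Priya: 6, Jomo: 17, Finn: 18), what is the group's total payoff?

433.20 credits

Total contributed: 26 + 6 + 17 + 6 + 17 + 18 = 90; total kept: 6 × 26 − 90 = 66.
The common-amenities fund pays out 0.68 × 6 × 90 = 367.20 in aggregate.
Group total = 66 + 367.20 = 433.20.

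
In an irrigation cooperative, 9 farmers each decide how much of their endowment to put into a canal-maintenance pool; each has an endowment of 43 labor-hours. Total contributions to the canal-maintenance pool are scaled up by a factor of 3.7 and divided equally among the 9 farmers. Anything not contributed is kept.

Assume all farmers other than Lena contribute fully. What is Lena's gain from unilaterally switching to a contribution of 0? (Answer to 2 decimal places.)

25.32 labor-hours

Switching from a contribution of 43 to 0 lets Lena keep an extra 43 labor-hours, but lowers the canal-maintenance pool by 43, which costs Lena their own share of that drop: 3.7/9 × 43 = 17.68.
Net gain = 43 − 17.68 = 25.32. The private return per contributed unit (0.4111) is below 1, so free-riding is indeed the best response regardless of what the others do.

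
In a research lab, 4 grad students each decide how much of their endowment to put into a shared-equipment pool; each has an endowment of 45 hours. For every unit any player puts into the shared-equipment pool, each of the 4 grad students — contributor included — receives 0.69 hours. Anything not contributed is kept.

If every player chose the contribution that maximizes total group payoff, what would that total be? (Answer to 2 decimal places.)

496.80 hours

Each contributed unit returns 2.760 to the group as a whole (0.69 to each of 4 players), which exceeds 1, so the social optimum is full contribution: group total = 2.760 × 180 = 496.80.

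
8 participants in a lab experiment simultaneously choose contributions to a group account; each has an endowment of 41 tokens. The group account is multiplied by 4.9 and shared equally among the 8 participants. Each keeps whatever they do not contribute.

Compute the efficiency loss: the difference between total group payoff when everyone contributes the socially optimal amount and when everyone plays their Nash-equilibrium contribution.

1279.20 tokens

Each contributed unit returns 4.9/8 = 0.6125 to its contributor — below 1 — so contributing 0 is dominant for every player. At the Nash equilibrium everyone keeps their 41, and the group total is 8 × 41 = 328.
Each contributed unit returns 4.900 to the group as a whole (0.6125 to each of 8 players), which exceeds 1, so the social optimum is full contribution: group total = 4.900 × 328 = 1607.20.
Efficiency loss = 1607.20 − 328 = 1279.20.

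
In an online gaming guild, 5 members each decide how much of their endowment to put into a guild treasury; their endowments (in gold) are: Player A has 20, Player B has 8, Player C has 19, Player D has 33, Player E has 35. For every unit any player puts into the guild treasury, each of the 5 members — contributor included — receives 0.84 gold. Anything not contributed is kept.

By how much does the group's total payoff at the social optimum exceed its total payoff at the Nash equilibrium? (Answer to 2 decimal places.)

The private return per contributed unit is 0.84 < 1 for everyone, so the Nash equilibrium is zero contribution and the group total is Σ E_j = 20 + 8 + 19 + 33 + 35 = 115.
Each contributed unit returns 4.200 to the group, so the social optimum is full contribution by everyone: group total = 4.200 × 115 = 483.00.
Efficiency loss = (4.200 − 1) × 115 = 368.00.

368.00 gold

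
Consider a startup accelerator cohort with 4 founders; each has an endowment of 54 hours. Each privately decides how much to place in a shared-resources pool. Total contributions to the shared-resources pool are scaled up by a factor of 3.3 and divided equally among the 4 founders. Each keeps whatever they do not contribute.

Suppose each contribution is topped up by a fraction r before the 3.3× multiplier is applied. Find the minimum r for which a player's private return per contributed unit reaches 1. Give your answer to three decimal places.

0.212

With matching at rate r, one contributed unit becomes (1 + r) in the shared-resources pool and returns 3.3 × (1 + r) / 4 to the contributor.
Setting this equal to 1: 1 + r = 4/3.3 = 1.2121.
So the minimum matching rate is r = 1.2121 − 1 = 0.212.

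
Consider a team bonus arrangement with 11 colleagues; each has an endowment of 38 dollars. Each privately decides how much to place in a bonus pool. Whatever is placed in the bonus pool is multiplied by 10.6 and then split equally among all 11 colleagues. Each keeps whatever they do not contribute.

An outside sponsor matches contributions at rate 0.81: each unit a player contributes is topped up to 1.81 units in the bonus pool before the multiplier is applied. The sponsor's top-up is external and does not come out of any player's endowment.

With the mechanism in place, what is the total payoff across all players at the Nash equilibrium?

8019.75 dollars

The effective private return per unit is now 10.6 × 1.81 / 11 = 1.7442 > 1, so every player's dominant strategy flips to full contribution.
At the Nash equilibrium everyone contributes 38. Group total payoff = 10.6 × 1.81 × 418 = 8019.75.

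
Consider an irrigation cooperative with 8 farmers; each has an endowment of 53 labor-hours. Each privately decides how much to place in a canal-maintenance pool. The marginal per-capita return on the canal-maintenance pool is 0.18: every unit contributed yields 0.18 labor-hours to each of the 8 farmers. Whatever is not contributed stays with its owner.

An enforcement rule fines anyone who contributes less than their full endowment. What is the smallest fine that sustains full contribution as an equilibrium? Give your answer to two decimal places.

43.46 labor-hours

Given the others contribute fully, the best deviation is to contribute 0 (any partial contribution still incurs the fine and gives up units whose private return 0.18 is below 1).
Deviating from 53 to 0 saves 53 labor-hours but forfeits the deviator's share of the drop in the canal-maintenance pool: 0.18 × 53 = 9.54.
So the deviation gain is 53 − 9.54 = 43.46, and the fine must be at least 43.46 labor-hours to wipe it out.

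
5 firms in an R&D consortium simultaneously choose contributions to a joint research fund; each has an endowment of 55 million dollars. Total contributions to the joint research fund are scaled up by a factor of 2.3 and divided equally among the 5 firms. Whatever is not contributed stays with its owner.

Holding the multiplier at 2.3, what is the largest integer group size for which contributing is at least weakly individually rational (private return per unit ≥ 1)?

2

Private return per unit is 2.3/(group size), which is ≥ 1 whenever the group size is ≤ 2.3.
The largest such integer is 2.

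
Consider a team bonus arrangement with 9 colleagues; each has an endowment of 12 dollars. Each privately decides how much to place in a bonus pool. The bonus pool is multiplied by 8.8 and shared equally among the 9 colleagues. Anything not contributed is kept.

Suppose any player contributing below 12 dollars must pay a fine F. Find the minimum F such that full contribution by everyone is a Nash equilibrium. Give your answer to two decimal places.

0.27 dollars

Given the others contribute fully, the best deviation is to contribute 0 (any partial contribution still incurs the fine and gives up units whose private return 0.9778 is below 1).
Deviating from 12 to 0 saves 12 dollars but forfeits the deviator's share of the drop in the bonus pool: 8.8/9 × 12 = 11.73.
So the deviation gain is 12 − 11.73 = 0.27, and the fine must be at least 0.27 dollars to wipe it out.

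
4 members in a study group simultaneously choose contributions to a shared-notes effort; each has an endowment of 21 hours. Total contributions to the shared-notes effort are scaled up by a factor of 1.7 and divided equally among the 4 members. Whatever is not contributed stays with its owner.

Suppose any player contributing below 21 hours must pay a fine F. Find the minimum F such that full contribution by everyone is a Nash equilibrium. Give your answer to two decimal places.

12.08 hours

Given the others contribute fully, the best deviation is to contribute 0 (any partial contribution still incurs the fine and gives up units whose private return 0.4250 is below 1).
Deviating from 21 to 0 saves 21 hours but forfeits the deviator's share of the drop in the shared-notes effort: 1.7/4 × 21 = 8.92.
So the deviation gain is 21 − 8.92 = 12.08, and the fine must be at least 12.08 hours to wipe it out.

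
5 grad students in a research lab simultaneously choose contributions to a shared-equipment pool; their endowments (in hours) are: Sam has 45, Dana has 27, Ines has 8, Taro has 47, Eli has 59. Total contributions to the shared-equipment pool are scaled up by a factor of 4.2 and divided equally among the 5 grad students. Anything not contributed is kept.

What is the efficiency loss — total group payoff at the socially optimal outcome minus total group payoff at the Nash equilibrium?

595.20 hours

The private return per contributed unit is 4.2/5 = 0.8400 < 1 for every player regardless of endowment, so the Nash equilibrium is zero contribution and the group total is Σ E_j = 45 + 27 + 8 + 47 + 59 = 186.
Each contributed unit returns 4.200 to the group, so the social optimum is full contribution by everyone: group total = 4.200 × 186 = 781.20.
Efficiency loss = (4.200 − 1) × 186 = 595.20.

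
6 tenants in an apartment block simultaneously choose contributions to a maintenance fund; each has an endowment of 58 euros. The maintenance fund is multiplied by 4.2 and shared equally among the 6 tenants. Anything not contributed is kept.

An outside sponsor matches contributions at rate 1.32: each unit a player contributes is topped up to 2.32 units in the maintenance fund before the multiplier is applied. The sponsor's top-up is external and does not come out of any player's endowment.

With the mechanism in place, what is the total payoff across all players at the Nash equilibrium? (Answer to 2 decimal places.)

3390.91 euros

Under the mechanism each unit contributed yields 4.2 × 2.32 / 6 = 1.6240 back to its contributor per unit of net cost, which exceeds 1, making full contribution the dominant choice for everyone.
So the Nash equilibrium is full contribution by all 6; the group earns 4.2 × 2.32 × 348 = 3390.91.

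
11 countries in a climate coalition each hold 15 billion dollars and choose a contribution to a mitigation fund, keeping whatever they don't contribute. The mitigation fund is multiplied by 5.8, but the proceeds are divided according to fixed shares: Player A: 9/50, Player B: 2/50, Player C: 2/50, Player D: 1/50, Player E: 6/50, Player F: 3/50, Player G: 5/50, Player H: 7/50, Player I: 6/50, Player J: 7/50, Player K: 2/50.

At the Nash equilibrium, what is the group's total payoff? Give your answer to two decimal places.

For player j, contributing a unit is worthwhile iff 5.8 × (j's share) ≥ 1, i.e. iff j's share is at least 0.1724.
Player A alone (share 9/50) is above the threshold, contributing 15; the remaining 10 contribute 0. Total contributed: 15.
The mitigation fund pays out 5.8 × 15 = 87.00 in total (split across the unequal shares, but the aggregate is all that matters for the group sum).
The 10 free-riders keep 15 each, adding 150. Group total = 150 + 87.00 = 237.00.

237.00 billion dollars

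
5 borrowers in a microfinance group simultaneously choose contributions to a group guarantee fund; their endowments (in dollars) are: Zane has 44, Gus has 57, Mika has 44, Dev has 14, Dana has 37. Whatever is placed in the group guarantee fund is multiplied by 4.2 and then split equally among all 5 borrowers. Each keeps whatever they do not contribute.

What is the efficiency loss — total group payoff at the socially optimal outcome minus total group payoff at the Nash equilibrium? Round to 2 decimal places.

627.20 dollars

The private return per contributed unit is 4.2/5 = 0.8400 < 1 for every player regardless of endowment, so the Nash equilibrium is zero contribution and the group total is Σ E_j = 44 + 57 + 44 + 14 + 37 = 196.
Each contributed unit returns 4.200 to the group, so the social optimum is full contribution by everyone: group total = 4.200 × 196 = 823.20.
Efficiency loss = (4.200 − 1) × 196 = 627.20.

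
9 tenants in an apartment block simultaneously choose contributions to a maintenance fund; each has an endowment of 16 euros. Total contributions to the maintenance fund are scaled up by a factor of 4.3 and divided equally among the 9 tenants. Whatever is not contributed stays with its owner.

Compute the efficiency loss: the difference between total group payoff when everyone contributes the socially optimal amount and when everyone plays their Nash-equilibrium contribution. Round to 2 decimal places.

Each contributed unit returns 4.3/9 = 0.4778 to its contributor — below 1 — so contributing 0 is dominant for every player. At the Nash equilibrium everyone keeps their 16, and the group total is 9 × 16 = 144.
Each contributed unit returns 4.300 to the group as a whole (0.4778 to each of 9 players), which exceeds 1, so the social optimum is full contribution: group total = 4.300 × 144 = 619.20.
Efficiency loss = 619.20 − 144 = 475.20.

475.20 euros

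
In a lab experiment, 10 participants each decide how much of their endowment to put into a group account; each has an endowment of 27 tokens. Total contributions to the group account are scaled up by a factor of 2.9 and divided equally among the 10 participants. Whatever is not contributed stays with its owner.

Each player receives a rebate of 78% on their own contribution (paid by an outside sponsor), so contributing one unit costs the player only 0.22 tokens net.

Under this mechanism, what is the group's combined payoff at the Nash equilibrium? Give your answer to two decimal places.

Under the mechanism each unit contributed yields (2.9/10) / 0.22 = 1.3182 back to its contributor per unit of net cost, which exceeds 1, making full contribution the dominant choice for everyone.
At the Nash equilibrium everyone contributes 27. Group total payoff = 10 × (27 × 0.78 + 2.9 × 27) = 993.60.

993.60 tokens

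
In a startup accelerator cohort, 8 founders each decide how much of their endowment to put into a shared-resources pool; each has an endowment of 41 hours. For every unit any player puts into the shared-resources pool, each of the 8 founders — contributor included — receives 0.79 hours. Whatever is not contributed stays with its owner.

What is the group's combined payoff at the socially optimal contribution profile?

2072.96 hours

Each contributed unit returns 6.320 to the group as a whole (0.79 to each of 8 players), which exceeds 1, so the social optimum is full contribution: group total = 6.320 × 328 = 2072.96.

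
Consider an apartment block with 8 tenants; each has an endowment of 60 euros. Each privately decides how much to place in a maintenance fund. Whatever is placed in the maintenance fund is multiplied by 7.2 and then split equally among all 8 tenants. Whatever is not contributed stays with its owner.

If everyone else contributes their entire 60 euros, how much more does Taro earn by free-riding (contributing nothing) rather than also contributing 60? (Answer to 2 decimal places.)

Switching from a contribution of 60 to 0 lets Taro keep an extra 60 euros, but lowers the maintenance fund by 60, which costs Taro their own share of that drop: 7.2/8 × 60 = 54.00.
Net gain = 60 − 54.00 = 6.00. The private return per contributed unit (0.9000) is below 1, so free-riding is indeed the best response regardless of what the others do.

6.00 euros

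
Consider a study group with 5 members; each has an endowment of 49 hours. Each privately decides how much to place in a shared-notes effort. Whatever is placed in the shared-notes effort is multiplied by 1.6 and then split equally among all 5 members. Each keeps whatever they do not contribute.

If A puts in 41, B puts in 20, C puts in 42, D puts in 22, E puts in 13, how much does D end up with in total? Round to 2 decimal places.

Total contributed: 41 + 20 + 42 + 22 + 13 = 138.
Each receives 1.6 × 138 / 5 = 44.16 from the shared-notes effort.
D keeps 49 − 22 = 27, so D's payoff is 27 + 44.16 = 71.16.

71.16 hours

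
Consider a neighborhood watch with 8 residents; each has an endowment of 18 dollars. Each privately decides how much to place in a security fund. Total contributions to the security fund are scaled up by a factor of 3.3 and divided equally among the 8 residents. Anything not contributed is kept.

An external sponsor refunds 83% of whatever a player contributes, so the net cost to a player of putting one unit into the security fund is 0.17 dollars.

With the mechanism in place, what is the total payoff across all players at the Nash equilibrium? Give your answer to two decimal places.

594.72 dollars

With the mechanism, a contributed unit returns (3.3/8) / 0.17 = 2.4265 per unit of net cost to the contributor — now above 1 — so contributing fully is weakly dominant for every player.
At the Nash equilibrium everyone contributes 18. Group total payoff = 8 × (18 × 0.83 + 3.3 × 18) = 594.72.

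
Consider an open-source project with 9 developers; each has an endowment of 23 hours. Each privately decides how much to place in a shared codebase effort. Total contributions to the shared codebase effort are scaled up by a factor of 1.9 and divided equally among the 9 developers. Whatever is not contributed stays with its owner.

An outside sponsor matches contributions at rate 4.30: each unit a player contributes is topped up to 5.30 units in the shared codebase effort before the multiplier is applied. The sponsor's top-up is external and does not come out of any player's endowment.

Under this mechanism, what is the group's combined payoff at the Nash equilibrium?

2084.49 hours

Under the mechanism each unit contributed yields 1.9 × 5.30 / 9 = 1.1189 back to its contributor per unit of net cost, which exceeds 1, making full contribution the dominant choice for everyone.
At the Nash equilibrium everyone contributes 23. Group total payoff = 1.9 × 5.30 × 207 = 2084.49.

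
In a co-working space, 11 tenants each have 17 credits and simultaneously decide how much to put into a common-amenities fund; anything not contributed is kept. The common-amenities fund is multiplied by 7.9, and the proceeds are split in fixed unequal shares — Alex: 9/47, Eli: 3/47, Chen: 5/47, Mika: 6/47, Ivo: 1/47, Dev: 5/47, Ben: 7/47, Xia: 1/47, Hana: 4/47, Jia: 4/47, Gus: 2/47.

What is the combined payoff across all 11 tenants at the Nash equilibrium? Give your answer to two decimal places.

538.90 credits

A player with share s gets back 7.9·s per unit contributed, so full contribution is dominant for anyone with s > 1/7.9 = 0.1266 and zero contribution is dominant for anyone below.
Alex, Mika and Ben clear that bar, contributing 17 each; the remaining 8 contribute 0. Total contributed: 51.
The common-amenities fund pays out 7.9 × 51 = 402.90 in total (split across the unequal shares, but the aggregate is all that matters for the group sum).
The 8 free-riders keep 17 each, adding 136. Group total = 136 + 402.90 = 538.90.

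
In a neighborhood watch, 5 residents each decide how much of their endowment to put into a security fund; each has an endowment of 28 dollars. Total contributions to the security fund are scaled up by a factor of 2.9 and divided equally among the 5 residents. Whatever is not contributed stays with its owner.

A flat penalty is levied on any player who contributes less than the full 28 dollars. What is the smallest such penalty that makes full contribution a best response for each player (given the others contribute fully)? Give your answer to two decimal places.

11.76 dollars

Given the others contribute fully, the best deviation is to contribute 0 (any partial contribution still incurs the fine and gives up units whose private return 0.5800 is below 1).
Deviating from 28 to 0 saves 28 dollars but forfeits the deviator's share of the drop in the security fund: 2.9/5 × 28 = 16.24.
So the deviation gain is 28 − 16.24 = 11.76, and the fine must be at least 11.76 dollars to wipe it out.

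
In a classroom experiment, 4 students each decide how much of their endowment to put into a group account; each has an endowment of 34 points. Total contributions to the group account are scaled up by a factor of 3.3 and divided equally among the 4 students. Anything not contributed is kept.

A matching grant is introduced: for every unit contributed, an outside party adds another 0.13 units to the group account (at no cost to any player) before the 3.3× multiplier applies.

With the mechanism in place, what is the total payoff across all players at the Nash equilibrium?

With the mechanism, a contributed unit returns 3.3 × 1.13 / 4 = 0.9323 per unit of net cost — still below 1 — so contributing 0 remains dominant for every player.
Everyone keeps their endowment and the group total is 4 × 34 = 136.

136.00 points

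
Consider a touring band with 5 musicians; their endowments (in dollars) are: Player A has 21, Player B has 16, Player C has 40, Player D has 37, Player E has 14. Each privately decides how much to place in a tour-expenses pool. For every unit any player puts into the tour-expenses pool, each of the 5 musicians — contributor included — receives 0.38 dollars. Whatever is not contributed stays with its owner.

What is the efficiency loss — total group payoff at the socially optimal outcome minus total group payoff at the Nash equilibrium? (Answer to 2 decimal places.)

115.20 dollars

The private return per contributed unit is 0.38 < 1 for everyone, so the Nash equilibrium is zero contribution and the group total is Σ E_j = 21 + 16 + 40 + 37 + 14 = 128.
Each contributed unit returns 1.900 to the group, so the social optimum is full contribution by everyone: group total = 1.900 × 128 = 243.20.
Efficiency loss = (1.900 − 1) × 128 = 115.20.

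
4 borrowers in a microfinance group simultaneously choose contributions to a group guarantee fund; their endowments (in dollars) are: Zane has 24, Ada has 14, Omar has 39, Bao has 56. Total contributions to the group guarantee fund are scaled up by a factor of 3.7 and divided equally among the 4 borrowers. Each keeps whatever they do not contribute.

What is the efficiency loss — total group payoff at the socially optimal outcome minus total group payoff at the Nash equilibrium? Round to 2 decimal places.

359.10 dollars

The private return per contributed unit is 3.7/4 = 0.9250 < 1 for every player regardless of endowment, so the Nash equilibrium is zero contribution and the group total is Σ E_j = 24 + 14 + 39 + 56 = 133.
Each contributed unit returns 3.700 to the group, so the social optimum is full contribution by everyone: group total = 3.700 × 133 = 492.10.
Efficiency loss = (3.700 − 1) × 133 = 359.10.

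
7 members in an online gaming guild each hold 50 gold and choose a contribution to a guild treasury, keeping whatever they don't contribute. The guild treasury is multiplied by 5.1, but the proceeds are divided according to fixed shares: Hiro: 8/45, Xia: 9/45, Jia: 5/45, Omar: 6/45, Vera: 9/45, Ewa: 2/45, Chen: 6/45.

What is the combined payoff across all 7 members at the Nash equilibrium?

Each unit j contributes comes back to j as 5.1 × (j's share), so j prefers to contribute only if that share exceeds 1/5.1 = 0.1961; otherwise keeping the unit dominates.
The shares above 0.1961 belong to Xia and Vera, contributing 50 each; the remaining 5 contribute 0. Total contributed: 100.
The guild treasury pays out 5.1 × 100 = 510.00 in total (split across the unequal shares, but the aggregate is all that matters for the group sum).
The 5 free-riders keep 50 each, adding 250. Group total = 250 + 510.00 = 760.00.

760.00 gold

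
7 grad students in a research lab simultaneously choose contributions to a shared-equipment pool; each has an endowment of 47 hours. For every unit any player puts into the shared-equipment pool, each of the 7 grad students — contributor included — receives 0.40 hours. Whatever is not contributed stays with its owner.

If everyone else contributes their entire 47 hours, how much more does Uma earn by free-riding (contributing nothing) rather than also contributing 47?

Switching from a contribution of 47 to 0 lets Uma keep an extra 47 hours, but lowers the shared-equipment pool by 47, which costs Uma their own share of that drop: 0.40 × 47 = 18.80.
Net gain = 47 − 18.80 = 28.20. The private return per contributed unit (0.40) is below 1, so free-riding is indeed the best response regardless of what the others do.

28.20 hours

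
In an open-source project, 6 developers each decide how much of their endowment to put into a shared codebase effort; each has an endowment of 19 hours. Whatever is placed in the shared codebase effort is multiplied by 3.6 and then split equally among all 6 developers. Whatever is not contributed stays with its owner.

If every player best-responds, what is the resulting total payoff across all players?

Each contributed unit returns 3.6/6 = 0.6000 to its contributor — below 1 — so contributing 0 is dominant for every player. At the Nash equilibrium everyone keeps their 19, and the group total is 6 × 19 = 114.

114.00 hours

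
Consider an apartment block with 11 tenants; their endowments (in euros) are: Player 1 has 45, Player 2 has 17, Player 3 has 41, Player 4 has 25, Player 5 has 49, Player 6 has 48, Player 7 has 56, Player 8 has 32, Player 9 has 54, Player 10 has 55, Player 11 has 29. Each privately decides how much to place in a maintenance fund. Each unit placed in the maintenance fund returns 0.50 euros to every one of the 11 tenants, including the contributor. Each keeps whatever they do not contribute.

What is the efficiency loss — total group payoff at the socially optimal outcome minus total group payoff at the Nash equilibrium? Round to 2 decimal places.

2029.50 euros

The private return per contributed unit is 0.50 < 1 for everyone, so the Nash equilibrium is zero contribution and the group total is Σ E_j = 45 + 17 + 41 + 25 + 49 + 48 + 56 + 32 + 54 + 55 + 29 = 451.
Each contributed unit returns 5.500 to the group, so the social optimum is full contribution by everyone: group total = 5.500 × 451 = 2480.50.
Efficiency loss = (5.500 − 1) × 451 = 2029.50.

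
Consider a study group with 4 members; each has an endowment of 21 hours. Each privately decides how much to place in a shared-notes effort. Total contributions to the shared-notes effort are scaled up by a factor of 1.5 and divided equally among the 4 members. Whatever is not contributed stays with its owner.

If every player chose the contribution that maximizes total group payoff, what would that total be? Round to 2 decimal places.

126.00 hours

Each contributed unit returns 1.500 to the group as a whole (0.3750 to each of 4 players), which exceeds 1, so the social optimum is full contribution: group total = 1.500 × 84 = 126.00.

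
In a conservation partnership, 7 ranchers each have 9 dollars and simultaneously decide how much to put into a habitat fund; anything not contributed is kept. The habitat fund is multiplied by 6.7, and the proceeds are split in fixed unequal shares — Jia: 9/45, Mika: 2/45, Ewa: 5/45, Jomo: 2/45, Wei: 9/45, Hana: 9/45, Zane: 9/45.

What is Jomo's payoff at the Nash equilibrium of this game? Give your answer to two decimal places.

19.72 dollars

A player with share s gets back 6.7·s per unit contributed, so full contribution is dominant for anyone with s > 1/6.7 = 0.1493 and zero contribution is dominant for anyone below.
Jia, Wei, Hana and Zane clear that bar, contributing 9 each; the remaining 3 contribute 0. Total contributed: 36.
Jomo keeps 9 and receives 6.7 × 36 × 2/45 = 10.72 from the habitat fund, for a payoff of 19.72.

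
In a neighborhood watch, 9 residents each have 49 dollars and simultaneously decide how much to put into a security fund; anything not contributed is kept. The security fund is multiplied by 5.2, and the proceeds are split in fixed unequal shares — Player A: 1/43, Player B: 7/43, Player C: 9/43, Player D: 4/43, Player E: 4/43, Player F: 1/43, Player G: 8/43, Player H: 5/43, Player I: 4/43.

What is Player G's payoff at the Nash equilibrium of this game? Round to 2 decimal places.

Player j's private return per contributed unit is 5.2 × (j's share). Contributing is weakly dominant for j when that share is at least 1/5.2 = 0.1923, and contributing 0 is dominant otherwise.
Player C alone (share 9/43) is above the threshold, contributing 49; the remaining 8 contribute 0. Total contributed: 49.
Player G keeps 49 and receives 5.2 × 49 × 8/43 = 47.40 from the security fund, for a payoff of 96.40.

96.40 dollars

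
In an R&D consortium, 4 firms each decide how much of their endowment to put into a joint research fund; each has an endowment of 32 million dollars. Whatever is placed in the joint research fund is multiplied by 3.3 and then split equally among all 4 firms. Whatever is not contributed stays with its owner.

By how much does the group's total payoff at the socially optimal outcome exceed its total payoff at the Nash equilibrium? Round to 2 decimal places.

Each contributed unit returns 3.3/4 = 0.8250 to its contributor — below 1 — so contributing 0 is dominant for every player. At the Nash equilibrium everyone keeps their 32, and the group total is 4 × 32 = 128.
Each contributed unit returns 3.300 to the group as a whole (0.8250 to each of 4 players), which exceeds 1, so the social optimum is full contribution: group total = 3.300 × 128 = 422.40.
Efficiency loss = 422.40 − 128 = 294.40.

294.40 million dollars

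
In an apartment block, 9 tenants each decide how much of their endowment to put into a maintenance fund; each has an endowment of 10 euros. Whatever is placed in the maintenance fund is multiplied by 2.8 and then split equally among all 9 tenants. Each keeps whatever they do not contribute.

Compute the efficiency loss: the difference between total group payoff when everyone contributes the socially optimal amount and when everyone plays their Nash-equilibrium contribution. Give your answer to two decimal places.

162.00 euros

Each contributed unit returns 2.8/9 = 0.3111 to its contributor — below 1 — so contributing 0 is dominant for every player. At the Nash equilibrium everyone keeps their 10, and the group total is 9 × 10 = 90.
Each contributed unit returns 2.800 to the group as a whole (0.3111 to each of 9 players), which exceeds 1, so the social optimum is full contribution: group total = 2.800 × 90 = 252.00.
Efficiency loss = 252.00 − 90 = 162.00.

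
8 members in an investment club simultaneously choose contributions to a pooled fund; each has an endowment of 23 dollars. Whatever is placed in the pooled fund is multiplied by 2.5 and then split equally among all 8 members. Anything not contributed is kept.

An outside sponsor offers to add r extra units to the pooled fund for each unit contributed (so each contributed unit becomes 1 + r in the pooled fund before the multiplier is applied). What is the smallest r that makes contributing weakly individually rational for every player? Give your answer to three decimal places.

2.200

With matching at rate r, one contributed unit becomes (1 + r) in the pooled fund and returns 2.5 × (1 + r) / 8 to the contributor.
Setting this equal to 1: 1 + r = 8/2.5 = 3.2000.
So the minimum matching rate is r = 3.2000 − 1 = 2.200.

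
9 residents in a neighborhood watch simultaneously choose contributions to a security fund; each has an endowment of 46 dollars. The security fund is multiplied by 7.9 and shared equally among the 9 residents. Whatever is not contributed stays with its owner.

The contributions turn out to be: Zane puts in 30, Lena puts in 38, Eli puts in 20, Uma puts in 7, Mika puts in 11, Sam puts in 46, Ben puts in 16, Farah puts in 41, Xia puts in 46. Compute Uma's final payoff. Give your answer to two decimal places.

262.83 dollars

Total contributed: 30 + 38 + 20 + 7 + 11 + 46 + 16 + 41 + 46 = 255.
Each receives 7.9 × 255 / 9 = 223.83 from the security fund.
Uma keeps 46 − 7 = 39, so Uma's payoff is 39 + 223.83 = 262.83.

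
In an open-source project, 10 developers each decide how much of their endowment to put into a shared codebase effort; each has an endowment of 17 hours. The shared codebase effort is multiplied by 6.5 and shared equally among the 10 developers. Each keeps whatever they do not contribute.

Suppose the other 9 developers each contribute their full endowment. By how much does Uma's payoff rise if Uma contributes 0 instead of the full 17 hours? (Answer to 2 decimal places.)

Switching from a contribution of 17 to 0 lets Uma keep an extra 17 hours, but lowers the shared codebase effort by 17, which costs Uma their own share of that drop: 6.5/10 × 17 = 11.05.
Net gain = 17 − 11.05 = 5.95. The private return per contributed unit (0.6500) is below 1, so free-riding is indeed the best response regardless of what the others do.

5.95 hours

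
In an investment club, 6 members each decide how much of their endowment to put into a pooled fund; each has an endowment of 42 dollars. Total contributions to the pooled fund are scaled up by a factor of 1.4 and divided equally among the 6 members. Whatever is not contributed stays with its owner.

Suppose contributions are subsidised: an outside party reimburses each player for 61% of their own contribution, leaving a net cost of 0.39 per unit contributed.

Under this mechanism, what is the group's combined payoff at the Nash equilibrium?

252.00 dollars

Even with the mechanism, each unit contributed returns only (1.4/6) / 0.39 = 0.5983 per unit of net cost, so contributing nothing is still dominant.
At the Nash equilibrium no one contributes; group total payoff = 6 × 42 = 252.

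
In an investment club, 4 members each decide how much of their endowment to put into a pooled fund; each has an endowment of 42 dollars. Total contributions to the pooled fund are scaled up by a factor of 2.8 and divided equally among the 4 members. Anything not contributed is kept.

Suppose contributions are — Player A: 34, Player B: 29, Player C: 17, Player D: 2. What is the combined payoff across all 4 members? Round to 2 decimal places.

315.60 dollars

Total contributed: 34 + 29 + 17 + 2 = 82; total kept: 4 × 42 − 82 = 86.
The pooled fund pays out 2.8 × 82 = 229.60 in aggregate.
Group total = 86 + 229.60 = 315.60.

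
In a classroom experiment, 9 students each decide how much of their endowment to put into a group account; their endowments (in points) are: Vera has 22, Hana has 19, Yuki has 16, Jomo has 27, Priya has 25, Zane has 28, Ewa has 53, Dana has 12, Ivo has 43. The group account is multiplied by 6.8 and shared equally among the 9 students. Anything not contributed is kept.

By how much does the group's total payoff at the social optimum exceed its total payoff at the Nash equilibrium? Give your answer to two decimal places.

1421.00 points

The private return per contributed unit is 6.8/9 = 0.7556 < 1 for every player regardless of endowment, so the Nash equilibrium is zero contribution and the group total is Σ E_j = 22 + 19 + 16 + 27 + 25 + 28 + 53 + 12 + 43 = 245.
Each contributed unit returns 6.800 to the group, so the social optimum is full contribution by everyone: group total = 6.800 × 245 = 1666.00.
Efficiency loss = (6.800 − 1) × 245 = 1421.00.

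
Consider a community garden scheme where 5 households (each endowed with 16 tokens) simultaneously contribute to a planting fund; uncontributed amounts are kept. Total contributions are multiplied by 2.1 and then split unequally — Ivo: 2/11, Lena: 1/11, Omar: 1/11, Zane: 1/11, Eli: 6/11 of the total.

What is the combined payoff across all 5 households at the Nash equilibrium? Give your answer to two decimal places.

97.60 tokens

Player j's private return per contributed unit is 2.1 × (j's share). Contributing is weakly dominant for j when that share is at least 1/2.1 = 0.4762, and contributing 0 is dominant otherwise.
Eli alone (share 6/11) is above the threshold, contributing 16; the remaining 4 contribute 0. Total contributed: 16.
The planting fund pays out 2.1 × 16 = 33.60 in total (split across the unequal shares, but the aggregate is all that matters for the group sum).
The 4 free-riders keep 16 each, adding 64. Group total = 64 + 33.60 = 97.60.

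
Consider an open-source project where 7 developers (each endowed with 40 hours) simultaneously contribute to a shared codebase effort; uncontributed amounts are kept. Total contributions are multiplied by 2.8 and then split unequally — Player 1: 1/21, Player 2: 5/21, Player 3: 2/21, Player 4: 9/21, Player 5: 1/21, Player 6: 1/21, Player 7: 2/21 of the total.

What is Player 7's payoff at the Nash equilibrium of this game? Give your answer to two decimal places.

A player with share s gets back 2.8·s per unit contributed, so full contribution is dominant for anyone with s > 1/2.8 = 0.3571 and zero contribution is dominant for anyone below.
Only Player 4 (9/21) clears that bar, contributing 40; the remaining 6 contribute 0. Total contributed: 40.
Player 7 keeps 40 and receives 2.8 × 40 × 2/21 = 10.67 from the shared codebase effort, for a payoff of 50.67.

50.67 hours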